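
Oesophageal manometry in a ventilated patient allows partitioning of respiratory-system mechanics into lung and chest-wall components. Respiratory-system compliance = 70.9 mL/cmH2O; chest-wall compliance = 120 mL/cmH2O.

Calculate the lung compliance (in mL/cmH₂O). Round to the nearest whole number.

173

1/CL = 1/Crs − 1/Ccw.
1/CL = 1/70.9 − 1/120 = 0.005771.
CL = 173.28 mL/cmH2O.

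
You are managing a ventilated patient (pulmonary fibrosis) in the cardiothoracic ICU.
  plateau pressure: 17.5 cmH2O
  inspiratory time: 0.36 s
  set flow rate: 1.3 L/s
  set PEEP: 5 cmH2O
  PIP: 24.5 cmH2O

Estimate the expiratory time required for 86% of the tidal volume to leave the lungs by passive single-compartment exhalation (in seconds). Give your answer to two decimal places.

Vt = flow × Ti = 1.3 L/s × 0.36 s × 1000 mL/L = 468.0 mL.
R = (PIP − Pplat)/V̇ = (24.5 − 17.5) / 1.3 = 7.0/1.3 = 5.385 cmH2O·s/L.
C = Vt/(Pplat − PEEP) = 468.0 / (17.5 − 5) = 468.0/12.5 = 37.44 mL/cmH2O.
τ = R × C = 5.385 × 0.03744 L/cmH2O = 0.2016 s.
t = −τ·ln(1 − 0.86) = −0.2016·ln(0.14) = 0.3964 s.

0.40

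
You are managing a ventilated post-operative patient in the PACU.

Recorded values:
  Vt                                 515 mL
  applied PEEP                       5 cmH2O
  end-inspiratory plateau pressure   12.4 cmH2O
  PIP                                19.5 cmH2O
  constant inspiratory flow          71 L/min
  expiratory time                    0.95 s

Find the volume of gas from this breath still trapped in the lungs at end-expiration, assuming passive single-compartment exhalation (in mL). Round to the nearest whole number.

53

Flow: 71 L/min ÷ 60 = 1.1833 L/s.
R = (PIP − Pplat)/V̇ = (19.5 − 12.4) / 1.1833 = 7.1/1.1833 = 6.0 cmH2O·s/L.
C = Vt/(Pplat − PEEP) = 515.0 / (12.4 − 5) = 515.0/7.4 = 69.595 mL/cmH2O.
τ = R × C = 6.0 × 0.0696 L/cmH2O = 0.4176 s.
Fraction remaining = e^(−Te/τ) = e^(−0.95/0.4176) = 0.1028.
Trapped volume = 515.0 × 0.1028 = 52.942 mL.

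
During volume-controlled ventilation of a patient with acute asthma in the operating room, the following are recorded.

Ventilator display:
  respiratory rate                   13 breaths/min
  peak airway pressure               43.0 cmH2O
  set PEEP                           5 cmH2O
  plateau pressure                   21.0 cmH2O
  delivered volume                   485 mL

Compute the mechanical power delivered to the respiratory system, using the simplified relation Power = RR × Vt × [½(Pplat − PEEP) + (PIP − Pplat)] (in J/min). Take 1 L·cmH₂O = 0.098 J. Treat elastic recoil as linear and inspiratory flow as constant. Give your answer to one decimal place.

Per-breath work = Vt × [½(Pplat−PEEP) + (PIP−Pplat)] = 0.485 × [0.5×16.0 + 22.0] = 0.485 × 30.0 = 14.55 L·cmH2O.
Power = 13 × 14.55 = 189.15 L·cmH2O/min.
× 0.098 J/(L·cmH2O) → 18.537 J/min.

18.5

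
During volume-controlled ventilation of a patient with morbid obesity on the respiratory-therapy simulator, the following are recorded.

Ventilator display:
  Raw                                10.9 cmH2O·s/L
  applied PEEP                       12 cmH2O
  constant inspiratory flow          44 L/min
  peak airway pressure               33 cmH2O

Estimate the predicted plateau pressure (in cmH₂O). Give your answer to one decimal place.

25.0

Flow: 44 L/min ÷ 60 = 0.7333 L/s.
Pplat = PIP − Raw × flow = 33 − 10.9 × 0.7333 = 33 − 7.993 = 25.007 cmH2O.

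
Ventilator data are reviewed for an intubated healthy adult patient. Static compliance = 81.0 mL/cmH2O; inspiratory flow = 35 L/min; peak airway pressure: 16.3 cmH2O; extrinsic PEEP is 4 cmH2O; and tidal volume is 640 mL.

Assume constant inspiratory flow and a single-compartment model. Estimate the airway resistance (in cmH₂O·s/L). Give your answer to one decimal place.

7.5

Flow: 35 L/min ÷ 60 = 0.5833 L/s.
Equation of motion (constant flow): PIP = Vt/C + R·V̇ + PEEP.
R·V̇ = PIP − Vt/C − PEEP = 16.3 − 640/81.0 − 4 = 16.3 − 7.901 − 4 = 4.399 cmH2O.
R = 4.399 / 0.5833 = 7.542 cmH2O·s/L.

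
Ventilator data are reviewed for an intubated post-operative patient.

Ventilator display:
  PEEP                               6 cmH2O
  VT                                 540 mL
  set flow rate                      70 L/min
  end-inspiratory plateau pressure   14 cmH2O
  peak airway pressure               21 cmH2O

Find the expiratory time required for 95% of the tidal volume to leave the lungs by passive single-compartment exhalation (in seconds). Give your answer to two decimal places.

1.21

Flow: 70 L/min ÷ 60 = 1.1667 L/s.
R = (PIP − Pplat)/V̇ = (21 − 14) / 1.1667 = 7.0/1.1667 = 6.0 cmH2O·s/L.
C = Vt/(Pplat − PEEP) = 540.0 / (14 − 6) = 540.0/8.0 = 67.5 mL/cmH2O.
τ = R × C = 6.0 × 0.0675 L/cmH2O = 0.405 s.
t = −τ·ln(1 − 0.95) = −0.405·ln(0.05) = 1.213 s.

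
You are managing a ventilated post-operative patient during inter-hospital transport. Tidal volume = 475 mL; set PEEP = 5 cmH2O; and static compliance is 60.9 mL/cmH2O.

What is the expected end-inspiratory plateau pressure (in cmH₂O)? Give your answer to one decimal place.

Pplat = PEEP + Vt / Cstat = 5 + 475 / 60.9 = 5 + 7.8 = 12.8 cmH2O.

12.8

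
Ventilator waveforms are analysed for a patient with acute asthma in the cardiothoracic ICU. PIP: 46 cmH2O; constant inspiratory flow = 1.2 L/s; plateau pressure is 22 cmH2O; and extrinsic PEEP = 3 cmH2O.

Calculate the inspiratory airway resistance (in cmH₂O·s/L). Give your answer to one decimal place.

Raw = (PIP − Pplat) / flow = (46 − 22) / 1.2 = 24.0 / 1.2 = 20.0 cmH2O·s/L.

20.0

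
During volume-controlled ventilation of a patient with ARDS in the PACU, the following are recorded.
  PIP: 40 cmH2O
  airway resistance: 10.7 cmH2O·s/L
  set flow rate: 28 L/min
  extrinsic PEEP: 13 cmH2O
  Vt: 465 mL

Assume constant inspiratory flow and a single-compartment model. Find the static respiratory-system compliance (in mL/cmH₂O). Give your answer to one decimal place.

21.1

Flow: 28 L/min ÷ 60 = 0.4667 L/s.
Equation of motion (constant flow): PIP = Vt/C + R·V̇ + PEEP.
Vt/C = PIP − R·V̇ − PEEP = 40 − 10.7×0.4667 − 13 = 40 − 4.994 − 13 = 22.006 cmH2O.
C = Vt / 22.006 = 465 / 22.006 = 21.131 mL/cmH2O.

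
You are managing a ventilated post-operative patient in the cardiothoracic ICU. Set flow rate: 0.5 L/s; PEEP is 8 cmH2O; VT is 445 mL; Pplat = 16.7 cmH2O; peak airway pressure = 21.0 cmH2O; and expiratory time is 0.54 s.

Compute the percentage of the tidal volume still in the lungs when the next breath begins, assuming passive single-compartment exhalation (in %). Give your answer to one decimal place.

29.3

R = (PIP − Pplat)/V̇ = (21.0 − 16.7) / 0.5 = 4.3/0.5 = 8.6 cmH2O·s/L.
C = Vt/(Pplat − PEEP) = 445.0 / (16.7 − 8) = 445.0/8.7 = 51.149 mL/cmH2O.
τ = R × C = 8.6 × 0.05115 L/cmH2O = 0.4399 s.
Fraction remaining at end-expiration = e^(−Te/τ) = e^(−0.54/0.4399) = 0.293 → 29.3%.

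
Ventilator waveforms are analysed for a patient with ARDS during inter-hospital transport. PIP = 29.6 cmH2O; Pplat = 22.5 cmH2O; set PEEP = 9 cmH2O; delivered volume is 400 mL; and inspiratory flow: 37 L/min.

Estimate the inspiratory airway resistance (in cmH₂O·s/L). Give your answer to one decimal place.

11.5

Flow: 37 L/min ÷ 60 = 0.6167 L/s.
Raw = (PIP − Pplat) / flow = (29.6 − 22.5) / 0.6167 = 7.1 / 0.6167 = 11.513 cmH2O·s/L.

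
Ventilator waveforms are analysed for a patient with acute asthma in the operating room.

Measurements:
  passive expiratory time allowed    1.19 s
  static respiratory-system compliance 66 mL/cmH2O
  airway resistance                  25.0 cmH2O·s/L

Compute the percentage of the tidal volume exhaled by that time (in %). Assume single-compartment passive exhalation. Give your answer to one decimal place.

51.4

τ = R × C = 25.0 × 66 mL/cmH2O = 25.0 × 0.066 L/cmH2O = 1.65 s.
Passive exhalation: V(t)/V₀ = e^(−t/τ) = e^(−1.19/1.65) = 0.4862.
Fraction exhaled = 1 − 0.4862 = 0.5138 → 51.38%.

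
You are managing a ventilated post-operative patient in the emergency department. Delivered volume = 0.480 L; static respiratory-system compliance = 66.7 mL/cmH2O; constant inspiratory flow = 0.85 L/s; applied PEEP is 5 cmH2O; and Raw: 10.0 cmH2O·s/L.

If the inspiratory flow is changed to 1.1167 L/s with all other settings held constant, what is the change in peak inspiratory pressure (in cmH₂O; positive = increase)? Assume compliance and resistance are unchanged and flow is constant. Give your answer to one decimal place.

PIP = Vt/C + R·V̇ + PEEP (constant-flow equation of motion).
Only the resistive term changes: ΔPIP = R × ΔV̇ = 10.0 × (1.1167 − 0.85) = 10.0 × 0.2667 = 2.667 cmH2O.

2.7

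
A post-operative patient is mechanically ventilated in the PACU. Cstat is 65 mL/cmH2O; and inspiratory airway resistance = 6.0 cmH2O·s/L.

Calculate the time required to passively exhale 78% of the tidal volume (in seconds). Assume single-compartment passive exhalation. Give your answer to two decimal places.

τ = R × C = 6.0 × 65 mL/cmH2O = 6.0 × 0.065 L/cmH2O = 0.39 s.
Exhaled fraction f = 1 − e^(−t/τ) → t = −τ·ln(1 − f) = −0.39·ln(0.22) = 0.5905 s.

0.59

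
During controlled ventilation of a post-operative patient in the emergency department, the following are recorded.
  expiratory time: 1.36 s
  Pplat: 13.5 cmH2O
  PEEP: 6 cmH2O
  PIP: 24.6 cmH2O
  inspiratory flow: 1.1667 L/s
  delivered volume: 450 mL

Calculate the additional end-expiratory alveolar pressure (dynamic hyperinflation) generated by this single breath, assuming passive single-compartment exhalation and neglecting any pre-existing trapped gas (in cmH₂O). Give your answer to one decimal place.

R = (PIP − Pplat)/V̇ = (24.6 − 13.5) / 1.1667 = 11.1/1.1667 = 9.514 cmH2O·s/L.
C = Vt/(Pplat − PEEP) = 450.0 / (13.5 − 6) = 450.0/7.5 = 60.0 mL/cmH2O.
τ = R × C = 9.514 × 0.06 L/cmH2O = 0.5708 s.
Fraction remaining = e^(−Te/τ) = e^(−1.36/0.5708) = 0.09231; trapped volume = 450.0 × 0.09231 = 41.54 mL.
Additional alveolar pressure from trapping ≈ V_trapped / C = 41.54 / 60.0 = 0.6923 cmH2O.

0.7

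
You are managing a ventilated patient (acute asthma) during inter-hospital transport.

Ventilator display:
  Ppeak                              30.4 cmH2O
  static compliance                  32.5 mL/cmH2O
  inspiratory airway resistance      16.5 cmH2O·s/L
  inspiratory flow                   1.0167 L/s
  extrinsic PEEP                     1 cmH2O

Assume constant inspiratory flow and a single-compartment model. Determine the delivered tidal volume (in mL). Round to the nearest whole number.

Equation of motion (constant flow): PIP = Vt/C + R·V̇ + PEEP.
Vt/C = PIP − R·V̇ − PEEP = 30.4 − 16.776 − 1 = 12.624 cmH2O.
Vt = C × 12.624 = 32.5 × 12.624 = 410.28 mL.

410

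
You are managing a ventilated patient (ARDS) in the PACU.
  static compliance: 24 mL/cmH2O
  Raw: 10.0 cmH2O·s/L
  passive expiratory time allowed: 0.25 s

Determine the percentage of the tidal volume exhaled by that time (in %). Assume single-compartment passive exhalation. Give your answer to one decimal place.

τ = R × C = 10.0 × 24 mL/cmH2O = 10.0 × 0.024 L/cmH2O = 0.24 s.
Passive exhalation: V(t)/V₀ = e^(−t/τ) = e^(−0.25/0.24) = 0.3529.
Fraction exhaled = 1 − 0.3529 = 0.6471 → 64.71%.

64.7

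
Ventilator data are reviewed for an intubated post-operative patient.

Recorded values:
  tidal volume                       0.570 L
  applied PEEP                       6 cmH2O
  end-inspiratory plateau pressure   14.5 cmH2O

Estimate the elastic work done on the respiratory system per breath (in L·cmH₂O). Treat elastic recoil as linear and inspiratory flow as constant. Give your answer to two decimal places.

2.42

Elastic work ≈ ½ × (Pplat − PEEP) × Vt = 0.5 × (14.5 − 6) × 0.570 L = 0.5 × 8.5 × 0.570 = 2.423 L·cmH2O.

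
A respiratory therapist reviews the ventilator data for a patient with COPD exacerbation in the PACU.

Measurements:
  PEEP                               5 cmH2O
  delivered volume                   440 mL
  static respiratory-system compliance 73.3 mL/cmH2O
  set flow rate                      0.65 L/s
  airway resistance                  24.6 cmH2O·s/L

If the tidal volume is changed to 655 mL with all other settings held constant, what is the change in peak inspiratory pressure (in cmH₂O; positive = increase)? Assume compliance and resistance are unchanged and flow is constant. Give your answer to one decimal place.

2.9

PIP = Vt/C + R·V̇ + PEEP (constant-flow equation of motion).
Only the elastic term changes: ΔPIP = ΔVt / C = (655 − 440) / 73.3 = 2.933 cmH2O.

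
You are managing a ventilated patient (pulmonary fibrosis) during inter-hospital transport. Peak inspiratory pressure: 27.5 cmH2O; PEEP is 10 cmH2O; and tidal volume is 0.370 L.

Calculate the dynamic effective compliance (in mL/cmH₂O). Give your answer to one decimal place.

Dynamic compliance = Vt / (PIP − PEEP) = 370 / (27.5 − 10) = 370 / 17.5 = 21.143 mL/cmH2O.

21.1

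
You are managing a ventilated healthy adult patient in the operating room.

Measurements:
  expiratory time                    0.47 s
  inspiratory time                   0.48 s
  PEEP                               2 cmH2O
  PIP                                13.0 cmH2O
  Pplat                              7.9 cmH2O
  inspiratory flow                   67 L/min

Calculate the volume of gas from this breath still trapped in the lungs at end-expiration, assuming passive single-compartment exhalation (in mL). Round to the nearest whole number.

173

Flow: 67 L/min ÷ 60 = 1.1167 L/s.
Vt = flow × Ti = 1.1167 L/s × 0.48 s × 1000 mL/L = 536.02 mL.
R = (PIP − Pplat)/V̇ = (13.0 − 7.9) / 1.1167 = 5.1/1.1167 = 4.567 cmH2O·s/L.
C = Vt/(Pplat − PEEP) = 536.02 / (7.9 − 2) = 536.02/5.9 = 90.851 mL/cmH2O.
τ = R × C = 4.567 × 0.09085 L/cmH2O = 0.4149 s.
Fraction remaining = e^(−Te/τ) = e^(−0.47/0.4149) = 0.3221.
Trapped volume = 536.02 × 0.3221 = 172.65 mL.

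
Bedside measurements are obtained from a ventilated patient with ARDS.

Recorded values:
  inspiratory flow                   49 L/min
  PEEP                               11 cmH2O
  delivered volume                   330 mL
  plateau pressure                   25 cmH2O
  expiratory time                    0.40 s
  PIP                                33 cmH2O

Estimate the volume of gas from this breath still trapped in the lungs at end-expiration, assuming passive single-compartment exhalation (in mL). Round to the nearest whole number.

Flow: 49 L/min ÷ 60 = 0.8167 L/s.
R = (PIP − Pplat)/V̇ = (33 − 25) / 0.8167 = 8.0/0.8167 = 9.796 cmH2O·s/L.
C = Vt/(Pplat − PEEP) = 330.0 / (25 − 11) = 330.0/14.0 = 23.571 mL/cmH2O.
τ = R × C = 9.796 × 0.02357 L/cmH2O = 0.2309 s.
Fraction remaining = e^(−Te/τ) = e^(−0.40/0.2309) = 0.1769.
Trapped volume = 330.0 × 0.1769 = 58.377 mL.

58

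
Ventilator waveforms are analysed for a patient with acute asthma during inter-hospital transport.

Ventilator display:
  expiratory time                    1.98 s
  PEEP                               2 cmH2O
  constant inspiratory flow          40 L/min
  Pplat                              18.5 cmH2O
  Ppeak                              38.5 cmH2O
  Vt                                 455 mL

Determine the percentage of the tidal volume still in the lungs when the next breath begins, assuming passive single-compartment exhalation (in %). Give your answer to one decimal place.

Flow: 40 L/min ÷ 60 = 0.6667 L/s.
R = (PIP − Pplat)/V̇ = (38.5 − 18.5) / 0.6667 = 20.0/0.6667 = 29.999 cmH2O·s/L.
C = Vt/(Pplat − PEEP) = 455.0 / (18.5 − 2) = 455.0/16.5 = 27.576 mL/cmH2O.
τ = R × C = 29.999 × 0.02758 L/cmH2O = 0.8274 s.
Fraction remaining at end-expiration = e^(−Te/τ) = e^(−1.98/0.8274) = 0.09135 → 9.135%.

9.1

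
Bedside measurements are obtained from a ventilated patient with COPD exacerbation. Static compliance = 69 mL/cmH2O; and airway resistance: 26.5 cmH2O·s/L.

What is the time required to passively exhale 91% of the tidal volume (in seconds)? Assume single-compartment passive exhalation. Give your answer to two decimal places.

4.40

τ = R × C = 26.5 × 69 mL/cmH2O = 26.5 × 0.069 L/cmH2O = 1.829 s.
Exhaled fraction f = 1 − e^(−t/τ) → t = −τ·ln(1 − f) = −1.829·ln(0.09) = 4.404 s.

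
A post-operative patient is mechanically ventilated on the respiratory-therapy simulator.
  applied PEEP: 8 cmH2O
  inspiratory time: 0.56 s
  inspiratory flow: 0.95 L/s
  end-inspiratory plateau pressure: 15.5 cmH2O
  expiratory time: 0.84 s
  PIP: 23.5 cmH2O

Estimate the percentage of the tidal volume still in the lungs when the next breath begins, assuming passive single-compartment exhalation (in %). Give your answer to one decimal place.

24.5

Vt = flow × Ti = 0.95 L/s × 0.56 s × 1000 mL/L = 532.0 mL.
R = (PIP − Pplat)/V̇ = (23.5 − 15.5) / 0.95 = 8.0/0.95 = 8.421 cmH2O·s/L.
C = Vt/(Pplat − PEEP) = 532.0 / (15.5 − 8) = 532.0/7.5 = 70.933 mL/cmH2O.
τ = R × C = 8.421 × 0.07093 L/cmH2O = 0.5973 s.
Fraction remaining at end-expiration = e^(−Te/τ) = e^(−0.84/0.5973) = 0.245 → 24.5%.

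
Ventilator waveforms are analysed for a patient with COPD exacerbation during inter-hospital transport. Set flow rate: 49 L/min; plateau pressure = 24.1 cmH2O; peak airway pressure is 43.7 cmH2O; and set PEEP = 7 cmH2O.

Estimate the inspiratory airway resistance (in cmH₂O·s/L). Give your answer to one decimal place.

Flow: 49 L/min ÷ 60 = 0.8167 L/s.
Raw = (PIP − Pplat) / flow = (43.7 − 24.1) / 0.8167 = 19.6 / 0.8167 = 23.999 cmH2O·s/L.

24.0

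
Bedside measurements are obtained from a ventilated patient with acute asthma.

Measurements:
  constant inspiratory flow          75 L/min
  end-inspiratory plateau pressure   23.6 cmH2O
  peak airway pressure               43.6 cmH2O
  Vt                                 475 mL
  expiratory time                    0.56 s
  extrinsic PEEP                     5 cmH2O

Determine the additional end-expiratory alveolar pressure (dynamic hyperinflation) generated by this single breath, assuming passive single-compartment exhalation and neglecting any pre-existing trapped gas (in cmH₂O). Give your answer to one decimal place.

Flow: 75 L/min ÷ 60 = 1.25 L/s.
R = (PIP − Pplat)/V̇ = (43.6 − 23.6) / 1.25 = 20.0/1.25 = 16.0 cmH2O·s/L.
C = Vt/(Pplat − PEEP) = 475.0 / (23.6 − 5) = 475.0/18.6 = 25.538 mL/cmH2O.
τ = R × C = 16.0 × 0.02554 L/cmH2O = 0.4086 s.
Fraction remaining = e^(−Te/τ) = e^(−0.56/0.4086) = 0.254; trapped volume = 475.0 × 0.254 = 120.65 mL.
Additional alveolar pressure from trapping ≈ V_trapped / C = 120.65 / 25.538 = 4.724 cmH2O.

4.7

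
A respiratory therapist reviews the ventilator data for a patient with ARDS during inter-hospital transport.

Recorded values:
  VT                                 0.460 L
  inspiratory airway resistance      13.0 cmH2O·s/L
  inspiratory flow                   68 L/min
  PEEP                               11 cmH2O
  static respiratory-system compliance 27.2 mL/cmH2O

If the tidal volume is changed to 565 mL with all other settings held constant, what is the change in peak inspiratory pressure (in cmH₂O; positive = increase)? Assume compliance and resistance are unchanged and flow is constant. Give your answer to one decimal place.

PIP = Vt/C + R·V̇ + PEEP (constant-flow equation of motion).
Only the elastic term changes: ΔPIP = ΔVt / C = (565 − 460) / 27.2 = 3.86 cmH2O.

3.9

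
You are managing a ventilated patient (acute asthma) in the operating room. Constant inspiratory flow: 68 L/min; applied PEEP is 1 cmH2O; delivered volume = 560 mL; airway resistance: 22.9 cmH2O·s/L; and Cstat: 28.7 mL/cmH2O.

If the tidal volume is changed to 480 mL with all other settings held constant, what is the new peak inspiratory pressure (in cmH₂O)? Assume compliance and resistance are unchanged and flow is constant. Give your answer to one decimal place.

43.7

Flow: 68 L/min ÷ 60 = 1.1333 L/s.
PIP = Vt/C + R·V̇ + PEEP (constant-flow equation of motion).
Only the elastic term changes: ΔPIP = ΔVt / C = (480 − 560) / 28.7 = -2.787 cmH2O.
Original PIP = 560/28.7 + 22.9×1.1333 + 1 = 46.465 cmH2O; new PIP = 46.465 + (-2.787) = 43.678 cmH2O.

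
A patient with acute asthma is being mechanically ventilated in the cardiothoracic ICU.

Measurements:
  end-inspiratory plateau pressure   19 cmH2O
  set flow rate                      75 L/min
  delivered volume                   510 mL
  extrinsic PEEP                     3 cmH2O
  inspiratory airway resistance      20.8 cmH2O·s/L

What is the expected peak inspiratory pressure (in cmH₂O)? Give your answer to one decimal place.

45.0

Flow: 75 L/min ÷ 60 = 1.25 L/s.
PIP = Pplat + Raw × flow = 19 + 20.8 × 1.25 = 19 + 26.0 = 45.0 cmH2O.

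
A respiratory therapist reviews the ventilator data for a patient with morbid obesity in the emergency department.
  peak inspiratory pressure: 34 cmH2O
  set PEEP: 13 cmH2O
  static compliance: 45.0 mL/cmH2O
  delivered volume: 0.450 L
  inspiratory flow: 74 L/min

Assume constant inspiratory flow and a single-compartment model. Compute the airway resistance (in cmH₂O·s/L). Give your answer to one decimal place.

Flow: 74 L/min ÷ 60 = 1.2333 L/s.
Equation of motion (constant flow): PIP = Vt/C + R·V̇ + PEEP.
R·V̇ = PIP − Vt/C − PEEP = 34 − 450/45.0 − 13 = 34 − 10.0 − 13 = 11.0 cmH2O.
R = 11.0 / 1.2333 = 8.919 cmH2O·s/L.

8.9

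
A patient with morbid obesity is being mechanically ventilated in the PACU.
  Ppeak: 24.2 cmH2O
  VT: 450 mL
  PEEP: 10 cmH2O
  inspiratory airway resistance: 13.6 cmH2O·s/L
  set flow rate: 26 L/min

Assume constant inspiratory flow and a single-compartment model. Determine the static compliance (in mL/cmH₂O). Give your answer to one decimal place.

Flow: 26 L/min ÷ 60 = 0.4333 L/s.
Equation of motion (constant flow): PIP = Vt/C + R·V̇ + PEEP.
Vt/C = PIP − R·V̇ − PEEP = 24.2 − 13.6×0.4333 − 10 = 24.2 − 5.893 − 10 = 8.307 cmH2O.
C = Vt / 8.307 = 450 / 8.307 = 54.171 mL/cmH2O.

54.2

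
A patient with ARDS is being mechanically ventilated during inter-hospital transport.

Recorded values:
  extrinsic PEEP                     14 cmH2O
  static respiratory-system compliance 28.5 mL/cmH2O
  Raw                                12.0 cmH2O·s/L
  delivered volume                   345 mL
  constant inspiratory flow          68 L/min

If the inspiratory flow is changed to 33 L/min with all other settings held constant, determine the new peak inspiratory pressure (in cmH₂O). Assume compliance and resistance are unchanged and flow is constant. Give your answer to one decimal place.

Flow: 68 L/min ÷ 60 = 1.1333 L/s.
New flow: 33 L/min ÷ 60 = 0.55 L/s.
PIP = Vt/C + R·V̇ + PEEP (constant-flow equation of motion).
Only the resistive term changes: ΔPIP = R × ΔV̇ = 12.0 × (0.55 − 1.1333) = 12.0 × -0.5833 = -7.0 cmH2O.
Original PIP = 345/28.5 + 12.0×1.1333 + 14 = 39.705 cmH2O; new PIP = 39.705 + (-7.0) = 32.705 cmH2O.

32.7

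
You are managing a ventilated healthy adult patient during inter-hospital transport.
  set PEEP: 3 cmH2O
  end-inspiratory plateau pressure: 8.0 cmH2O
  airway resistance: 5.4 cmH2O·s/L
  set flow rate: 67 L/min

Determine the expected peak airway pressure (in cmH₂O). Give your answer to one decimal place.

14.0

Flow: 67 L/min ÷ 60 = 1.1167 L/s.
PIP = Pplat + Raw × flow = 8.0 + 5.4 × 1.1167 = 8.0 + 6.03 = 14.03 cmH2O.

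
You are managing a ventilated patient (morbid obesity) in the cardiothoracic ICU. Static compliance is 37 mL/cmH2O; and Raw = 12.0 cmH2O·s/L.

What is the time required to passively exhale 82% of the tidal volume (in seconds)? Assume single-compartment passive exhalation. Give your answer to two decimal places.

τ = R × C = 12.0 × 37 mL/cmH2O = 12.0 × 0.037 L/cmH2O = 0.444 s.
Exhaled fraction f = 1 − e^(−t/τ) → t = −τ·ln(1 − f) = −0.444·ln(0.18) = 0.7614 s.

0.76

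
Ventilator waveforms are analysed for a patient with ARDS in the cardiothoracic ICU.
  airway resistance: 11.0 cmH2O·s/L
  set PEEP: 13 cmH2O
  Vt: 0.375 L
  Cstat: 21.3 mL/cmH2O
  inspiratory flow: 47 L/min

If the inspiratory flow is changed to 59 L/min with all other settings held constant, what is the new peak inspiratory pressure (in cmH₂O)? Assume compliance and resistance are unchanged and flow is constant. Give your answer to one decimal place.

Flow: 47 L/min ÷ 60 = 0.7833 L/s.
New flow: 59 L/min ÷ 60 = 0.9833 L/s.
PIP = Vt/C + R·V̇ + PEEP (constant-flow equation of motion).
Only the resistive term changes: ΔPIP = R × ΔV̇ = 11.0 × (0.9833 − 0.7833) = 11.0 × 0.2 = 2.2 cmH2O.
Original PIP = 375/21.3 + 11.0×0.7833 + 13 = 39.222 cmH2O; new PIP = 39.222 + (2.2) = 41.422 cmH2O.

41.4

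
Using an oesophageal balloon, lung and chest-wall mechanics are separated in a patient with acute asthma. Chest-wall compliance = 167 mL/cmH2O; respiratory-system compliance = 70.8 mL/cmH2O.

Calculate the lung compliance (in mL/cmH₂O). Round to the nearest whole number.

1/CL = 1/Crs − 1/Ccw.
1/CL = 1/70.8 − 1/167 = 0.008136.
CL = 122.91 mL/cmH2O.

123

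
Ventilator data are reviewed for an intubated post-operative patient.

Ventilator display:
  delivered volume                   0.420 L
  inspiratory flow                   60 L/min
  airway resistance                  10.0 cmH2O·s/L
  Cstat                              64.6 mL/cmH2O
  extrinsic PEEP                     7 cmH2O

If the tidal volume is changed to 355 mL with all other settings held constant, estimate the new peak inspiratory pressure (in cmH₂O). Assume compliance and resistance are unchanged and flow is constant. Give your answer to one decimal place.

Flow: 60 L/min ÷ 60 = 1 L/s.
PIP = Vt/C + R·V̇ + PEEP (constant-flow equation of motion).
Only the elastic term changes: ΔPIP = ΔVt / C = (355 − 420) / 64.6 = -1.006 cmH2O.
Original PIP = 420/64.6 + 10.0×1 + 7 = 23.502 cmH2O; new PIP = 23.502 + (-1.006) = 22.496 cmH2O.

22.5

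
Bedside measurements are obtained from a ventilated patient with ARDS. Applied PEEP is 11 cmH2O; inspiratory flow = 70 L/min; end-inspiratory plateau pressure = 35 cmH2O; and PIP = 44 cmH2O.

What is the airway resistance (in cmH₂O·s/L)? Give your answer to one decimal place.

7.7

Flow: 70 L/min ÷ 60 = 1.1667 L/s.
Raw = (PIP − Pplat) / flow = (44 − 35) / 1.1667 = 9.0 / 1.1667 = 7.714 cmH2O·s/L.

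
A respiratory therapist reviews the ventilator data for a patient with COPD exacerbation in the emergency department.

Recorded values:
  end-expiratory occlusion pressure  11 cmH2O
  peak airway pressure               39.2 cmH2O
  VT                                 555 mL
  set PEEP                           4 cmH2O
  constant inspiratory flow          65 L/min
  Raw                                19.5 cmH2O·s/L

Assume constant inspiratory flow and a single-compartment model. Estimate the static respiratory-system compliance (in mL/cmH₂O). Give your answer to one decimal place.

78.4

Flow: 65 L/min ÷ 60 = 1.0833 L/s.
Total PEEP = 11 cmH2O (set 4 + intrinsic 7); this is the baseline alveolar pressure.
Equation of motion (constant flow): PIP = Vt/C + R·V̇ + PEEP.
Vt/C = PIP − R·V̇ − PEEP = 39.2 − 19.5×1.0833 − 11 = 39.2 − 21.124 − 11 = 7.076 cmH2O.
C = Vt / 7.076 = 555 / 7.076 = 78.434 mL/cmH2O.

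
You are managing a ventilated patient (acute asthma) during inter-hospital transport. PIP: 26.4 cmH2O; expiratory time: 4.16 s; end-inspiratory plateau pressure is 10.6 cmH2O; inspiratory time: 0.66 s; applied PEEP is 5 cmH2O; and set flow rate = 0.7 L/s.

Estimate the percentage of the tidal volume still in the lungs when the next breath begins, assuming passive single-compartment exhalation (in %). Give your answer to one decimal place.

Vt = flow × Ti = 0.7 L/s × 0.66 s × 1000 mL/L = 462.0 mL.
R = (PIP − Pplat)/V̇ = (26.4 − 10.6) / 0.7 = 15.8/0.7 = 22.571 cmH2O·s/L.
C = Vt/(Pplat − PEEP) = 462.0 / (10.6 − 5) = 462.0/5.6 = 82.5 mL/cmH2O.
τ = R × C = 22.571 × 0.0825 L/cmH2O = 1.862 s.
Fraction remaining at end-expiration = e^(−Te/τ) = e^(−4.16/1.862) = 0.1071 → 10.71%.

10.7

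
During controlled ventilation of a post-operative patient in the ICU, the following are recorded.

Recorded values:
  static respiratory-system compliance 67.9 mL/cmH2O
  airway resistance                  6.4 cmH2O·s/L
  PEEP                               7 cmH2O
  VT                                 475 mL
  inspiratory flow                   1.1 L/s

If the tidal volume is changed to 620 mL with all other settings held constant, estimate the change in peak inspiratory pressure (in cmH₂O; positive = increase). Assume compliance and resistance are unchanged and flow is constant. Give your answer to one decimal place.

2.1

PIP = Vt/C + R·V̇ + PEEP (constant-flow equation of motion).
Only the elastic term changes: ΔPIP = ΔVt / C = (620 − 475) / 67.9 = 2.135 cmH2O.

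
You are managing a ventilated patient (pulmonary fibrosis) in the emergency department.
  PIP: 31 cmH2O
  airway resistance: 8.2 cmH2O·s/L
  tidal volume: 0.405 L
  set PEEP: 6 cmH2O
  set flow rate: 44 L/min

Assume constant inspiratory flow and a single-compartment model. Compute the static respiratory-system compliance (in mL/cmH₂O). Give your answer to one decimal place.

Flow: 44 L/min ÷ 60 = 0.7333 L/s.
Equation of motion (constant flow): PIP = Vt/C + R·V̇ + PEEP.
Vt/C = PIP − R·V̇ − PEEP = 31 − 8.2×0.7333 − 6 = 31 − 6.013 − 6 = 18.987 cmH2O.
C = Vt / 18.987 = 405 / 18.987 = 21.33 mL/cmH2O.

21.3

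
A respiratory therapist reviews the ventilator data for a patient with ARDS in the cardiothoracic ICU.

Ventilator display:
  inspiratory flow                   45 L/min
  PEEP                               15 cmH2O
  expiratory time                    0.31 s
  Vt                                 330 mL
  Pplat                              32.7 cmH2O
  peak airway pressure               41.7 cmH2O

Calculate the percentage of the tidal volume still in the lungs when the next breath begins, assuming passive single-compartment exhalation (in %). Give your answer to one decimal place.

Flow: 45 L/min ÷ 60 = 0.75 L/s.
R = (PIP − Pplat)/V̇ = (41.7 − 32.7) / 0.75 = 9.0/0.75 = 12.0 cmH2O·s/L.
C = Vt/(Pplat − PEEP) = 330.0 / (32.7 − 15) = 330.0/17.7 = 18.644 mL/cmH2O.
τ = R × C = 12.0 × 0.01864 L/cmH2O = 0.2237 s.
Fraction remaining at end-expiration = e^(−Te/τ) = e^(−0.31/0.2237) = 0.2501 → 25.01%.

25.0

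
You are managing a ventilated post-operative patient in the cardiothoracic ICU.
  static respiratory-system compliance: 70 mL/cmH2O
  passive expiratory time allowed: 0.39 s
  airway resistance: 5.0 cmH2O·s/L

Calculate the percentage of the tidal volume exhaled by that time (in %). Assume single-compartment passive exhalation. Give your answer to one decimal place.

τ = R × C = 5.0 × 70 mL/cmH2O = 5.0 × 0.070 L/cmH2O = 0.35 s.
Passive exhalation: V(t)/V₀ = e^(−t/τ) = e^(−0.39/0.35) = 0.3281.
Fraction exhaled = 1 − 0.3281 = 0.6719 → 67.19%.

67.2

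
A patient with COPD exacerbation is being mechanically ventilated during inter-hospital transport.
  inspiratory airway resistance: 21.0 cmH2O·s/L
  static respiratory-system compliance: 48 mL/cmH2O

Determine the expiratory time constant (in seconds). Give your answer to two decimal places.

1.01

τ = R × C = 21.0 × 48 mL/cmH2O = 21.0 × 0.048 L/cmH2O = 1.008 s.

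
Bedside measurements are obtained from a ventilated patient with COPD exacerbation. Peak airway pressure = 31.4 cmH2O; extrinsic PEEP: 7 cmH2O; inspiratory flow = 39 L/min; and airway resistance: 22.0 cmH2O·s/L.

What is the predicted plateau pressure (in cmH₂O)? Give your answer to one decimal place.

Flow: 39 L/min ÷ 60 = 0.65 L/s.
Pplat = PIP − Raw × flow = 31.4 − 22.0 × 0.65 = 31.4 − 14.3 = 17.1 cmH2O.

17.1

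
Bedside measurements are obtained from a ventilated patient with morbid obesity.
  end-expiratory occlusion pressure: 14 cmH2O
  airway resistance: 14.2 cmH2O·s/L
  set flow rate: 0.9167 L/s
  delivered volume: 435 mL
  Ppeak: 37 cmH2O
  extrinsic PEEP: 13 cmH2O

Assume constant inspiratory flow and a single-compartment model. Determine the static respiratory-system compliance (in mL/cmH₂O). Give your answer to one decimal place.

43.6

Total PEEP = 14 cmH2O (set 13 + intrinsic 1); this is the baseline alveolar pressure.
Equation of motion (constant flow): PIP = Vt/C + R·V̇ + PEEP.
Vt/C = PIP − R·V̇ − PEEP = 37 − 14.2×0.9167 − 14 = 37 − 13.017 − 14 = 9.983 cmH2O.
C = Vt / 9.983 = 435 / 9.983 = 43.574 mL/cmH2O.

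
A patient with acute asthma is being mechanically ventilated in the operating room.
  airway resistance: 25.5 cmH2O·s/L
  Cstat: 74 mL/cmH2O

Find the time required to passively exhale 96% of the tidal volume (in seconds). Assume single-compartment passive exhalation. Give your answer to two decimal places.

6.07

τ = R × C = 25.5 × 74 mL/cmH2O = 25.5 × 0.074 L/cmH2O = 1.887 s.
Exhaled fraction f = 1 − e^(−t/τ) → t = −τ·ln(1 − f) = −1.887·ln(0.04) = 6.074 s.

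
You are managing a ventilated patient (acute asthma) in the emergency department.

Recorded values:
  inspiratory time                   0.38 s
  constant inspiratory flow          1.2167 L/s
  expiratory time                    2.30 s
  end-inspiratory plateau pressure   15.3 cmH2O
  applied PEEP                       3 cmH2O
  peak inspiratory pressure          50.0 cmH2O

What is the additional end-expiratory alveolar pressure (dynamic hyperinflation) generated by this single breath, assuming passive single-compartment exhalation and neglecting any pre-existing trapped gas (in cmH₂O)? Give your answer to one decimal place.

Vt = flow × Ti = 1.2167 L/s × 0.38 s × 1000 mL/L = 462.35 mL.
R = (PIP − Pplat)/V̇ = (50.0 − 15.3) / 1.2167 = 34.7/1.2167 = 28.52 cmH2O·s/L.
C = Vt/(Pplat − PEEP) = 462.35 / (15.3 − 3) = 462.35/12.3 = 37.589 mL/cmH2O.
τ = R × C = 28.52 × 0.03759 L/cmH2O = 1.072 s.
Fraction remaining = e^(−Te/τ) = e^(−2.30/1.072) = 0.117; trapped volume = 462.35 × 0.117 = 54.095 mL.
Additional alveolar pressure from trapping ≈ V_trapped / C = 54.095 / 37.589 = 1.439 cmH2O.

1.4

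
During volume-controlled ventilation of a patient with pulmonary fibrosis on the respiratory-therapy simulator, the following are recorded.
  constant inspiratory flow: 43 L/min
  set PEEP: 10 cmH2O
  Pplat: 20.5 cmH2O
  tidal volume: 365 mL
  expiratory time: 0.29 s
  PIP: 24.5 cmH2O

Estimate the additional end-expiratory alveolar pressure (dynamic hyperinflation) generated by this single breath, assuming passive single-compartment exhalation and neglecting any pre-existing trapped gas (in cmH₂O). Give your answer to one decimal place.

2.4

Flow: 43 L/min ÷ 60 = 0.7167 L/s.
R = (PIP − Pplat)/V̇ = (24.5 − 20.5) / 0.7167 = 4.0/0.7167 = 5.581 cmH2O·s/L.
C = Vt/(Pplat − PEEP) = 365.0 / (20.5 − 10) = 365.0/10.5 = 34.762 mL/cmH2O.
τ = R × C = 5.581 × 0.03476 L/cmH2O = 0.194 s.
Fraction remaining = e^(−Te/τ) = e^(−0.29/0.194) = 0.2243; trapped volume = 365.0 × 0.2243 = 81.87 mL.
Additional alveolar pressure from trapping ≈ V_trapped / C = 81.87 / 34.762 = 2.355 cmH2O.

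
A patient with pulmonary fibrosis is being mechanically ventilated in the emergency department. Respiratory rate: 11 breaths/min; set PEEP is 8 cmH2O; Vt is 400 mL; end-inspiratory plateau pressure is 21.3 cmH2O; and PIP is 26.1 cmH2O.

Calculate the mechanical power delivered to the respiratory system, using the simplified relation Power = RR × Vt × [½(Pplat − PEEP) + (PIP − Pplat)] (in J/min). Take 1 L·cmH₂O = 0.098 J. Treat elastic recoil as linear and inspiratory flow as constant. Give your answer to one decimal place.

4.9

Per-breath work = Vt × [½(Pplat−PEEP) + (PIP−Pplat)] = 0.400 × [0.5×13.3 + 4.8] = 0.400 × 11.45 = 4.58 L·cmH2O.
Power = 11 × 4.58 = 50.38 L·cmH2O/min.
× 0.098 J/(L·cmH2O) → 4.937 J/min.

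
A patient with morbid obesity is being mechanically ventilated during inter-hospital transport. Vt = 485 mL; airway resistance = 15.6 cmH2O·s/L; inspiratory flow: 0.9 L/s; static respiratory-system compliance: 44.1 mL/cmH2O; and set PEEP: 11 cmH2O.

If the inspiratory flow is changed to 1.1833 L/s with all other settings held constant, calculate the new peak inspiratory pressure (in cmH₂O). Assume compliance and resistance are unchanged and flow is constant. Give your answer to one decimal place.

40.5

PIP = Vt/C + R·V̇ + PEEP (constant-flow equation of motion).
Only the resistive term changes: ΔPIP = R × ΔV̇ = 15.6 × (1.1833 − 0.9) = 15.6 × 0.2833 = 4.419 cmH2O.
Original PIP = 485/44.1 + 15.6×0.9 + 11 = 36.038 cmH2O; new PIP = 36.038 + (4.419) = 40.457 cmH2O.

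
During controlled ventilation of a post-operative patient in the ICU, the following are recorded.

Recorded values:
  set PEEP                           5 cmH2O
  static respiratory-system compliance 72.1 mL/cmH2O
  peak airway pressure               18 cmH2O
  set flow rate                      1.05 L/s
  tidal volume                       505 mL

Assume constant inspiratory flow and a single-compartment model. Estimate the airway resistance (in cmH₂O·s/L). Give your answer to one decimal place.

5.7

Equation of motion (constant flow): PIP = Vt/C + R·V̇ + PEEP.
R·V̇ = PIP − Vt/C − PEEP = 18 − 505/72.1 − 5 = 18 − 7.004 − 5 = 5.996 cmH2O.
R = 5.996 / 1.05 = 5.71 cmH2O·s/L.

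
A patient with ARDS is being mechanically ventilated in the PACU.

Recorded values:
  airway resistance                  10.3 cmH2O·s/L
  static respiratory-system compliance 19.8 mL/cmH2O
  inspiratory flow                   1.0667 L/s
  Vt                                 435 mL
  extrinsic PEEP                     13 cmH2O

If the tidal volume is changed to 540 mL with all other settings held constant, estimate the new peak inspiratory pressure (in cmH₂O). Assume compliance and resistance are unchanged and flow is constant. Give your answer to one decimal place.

51.3

PIP = Vt/C + R·V̇ + PEEP (constant-flow equation of motion).
Only the elastic term changes: ΔPIP = ΔVt / C = (540 − 435) / 19.8 = 5.303 cmH2O.
Original PIP = 435/19.8 + 10.3×1.0667 + 13 = 45.957 cmH2O; new PIP = 45.957 + (5.303) = 51.26 cmH2O.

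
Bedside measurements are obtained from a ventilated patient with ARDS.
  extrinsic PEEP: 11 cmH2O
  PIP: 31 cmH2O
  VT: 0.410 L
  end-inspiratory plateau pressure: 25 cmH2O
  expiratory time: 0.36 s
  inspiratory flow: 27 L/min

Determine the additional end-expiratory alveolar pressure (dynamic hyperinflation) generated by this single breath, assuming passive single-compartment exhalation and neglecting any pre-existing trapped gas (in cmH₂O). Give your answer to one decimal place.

Flow: 27 L/min ÷ 60 = 0.45 L/s.
R = (PIP − Pplat)/V̇ = (31 − 25) / 0.45 = 6.0/0.45 = 13.333 cmH2O·s/L.
C = Vt/(Pplat − PEEP) = 410.0 / (25 − 11) = 410.0/14.0 = 29.286 mL/cmH2O.
τ = R × C = 13.333 × 0.02929 L/cmH2O = 0.3905 s.
Fraction remaining = e^(−Te/τ) = e^(−0.36/0.3905) = 0.3978; trapped volume = 410.0 × 0.3978 = 163.1 mL.
Additional alveolar pressure from trapping ≈ V_trapped / C = 163.1 / 29.286 = 5.569 cmH2O.

5.6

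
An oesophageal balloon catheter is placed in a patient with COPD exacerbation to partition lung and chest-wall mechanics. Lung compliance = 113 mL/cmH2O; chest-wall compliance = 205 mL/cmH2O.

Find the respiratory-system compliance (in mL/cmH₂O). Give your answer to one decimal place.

Lung and chest wall are elastances in series: 1/Crs = 1/CL + 1/Ccw.
1/Crs = 1/113 + 1/205 = 0.01373.
Crs = 72.833 mL/cmH2O.

72.8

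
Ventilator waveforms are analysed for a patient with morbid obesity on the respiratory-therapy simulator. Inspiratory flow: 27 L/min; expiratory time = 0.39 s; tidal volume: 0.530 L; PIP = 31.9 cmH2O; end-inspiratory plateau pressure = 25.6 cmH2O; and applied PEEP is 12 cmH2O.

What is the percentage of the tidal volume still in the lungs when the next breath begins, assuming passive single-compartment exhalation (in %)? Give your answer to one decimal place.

Flow: 27 L/min ÷ 60 = 0.45 L/s.
R = (PIP − Pplat)/V̇ = (31.9 − 25.6) / 0.45 = 6.3/0.45 = 14.0 cmH2O·s/L.
C = Vt/(Pplat − PEEP) = 530.0 / (25.6 − 12) = 530.0/13.6 = 38.971 mL/cmH2O.
τ = R × C = 14.0 × 0.03897 L/cmH2O = 0.5456 s.
Fraction remaining at end-expiration = e^(−Te/τ) = e^(−0.39/0.5456) = 0.4893 → 48.93%.

48.9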